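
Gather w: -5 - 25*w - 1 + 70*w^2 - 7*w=70*w^2 - 32*w - 6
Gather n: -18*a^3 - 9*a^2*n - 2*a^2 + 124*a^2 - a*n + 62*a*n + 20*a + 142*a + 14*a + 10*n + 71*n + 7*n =-18*a^3 + 122*a^2 + 176*a + n*(-9*a^2 + 61*a + 88)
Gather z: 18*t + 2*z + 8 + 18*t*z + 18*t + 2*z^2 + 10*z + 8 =36*t + 2*z^2 + z*(18*t + 12) + 16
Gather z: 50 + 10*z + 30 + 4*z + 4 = 14*z + 84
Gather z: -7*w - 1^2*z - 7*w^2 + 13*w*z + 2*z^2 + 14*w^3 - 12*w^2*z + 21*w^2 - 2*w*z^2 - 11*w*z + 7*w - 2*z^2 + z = 14*w^3 + 14*w^2 - 2*w*z^2 + z*(-12*w^2 + 2*w)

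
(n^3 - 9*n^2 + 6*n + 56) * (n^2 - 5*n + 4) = n^5 - 14*n^4 + 55*n^3 - 10*n^2 - 256*n + 224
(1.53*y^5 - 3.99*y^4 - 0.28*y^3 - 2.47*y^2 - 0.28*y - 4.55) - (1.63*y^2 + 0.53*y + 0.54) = 1.53*y^5 - 3.99*y^4 - 0.28*y^3 - 4.1*y^2 - 0.81*y - 5.09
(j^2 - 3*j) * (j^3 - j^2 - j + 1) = j^5 - 4*j^4 + 2*j^3 + 4*j^2 - 3*j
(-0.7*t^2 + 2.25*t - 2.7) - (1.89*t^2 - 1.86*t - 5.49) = -2.59*t^2 + 4.11*t + 2.79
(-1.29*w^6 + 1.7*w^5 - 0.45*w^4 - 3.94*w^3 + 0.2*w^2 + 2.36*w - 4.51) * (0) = 0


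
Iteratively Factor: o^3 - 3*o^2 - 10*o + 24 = (o - 4)*(o^2 + o - 6) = (o - 4)*(o + 3)*(o - 2)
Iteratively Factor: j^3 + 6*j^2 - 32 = (j + 4)*(j^2 + 2*j - 8) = (j - 2)*(j + 4)*(j + 4)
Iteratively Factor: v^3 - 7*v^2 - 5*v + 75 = (v - 5)*(v^2 - 2*v - 15) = (v - 5)^2*(v + 3)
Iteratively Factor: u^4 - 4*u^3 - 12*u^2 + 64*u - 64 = (u + 4)*(u^3 - 8*u^2 + 20*u - 16) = (u - 2)*(u + 4)*(u^2 - 6*u + 8) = (u - 4)*(u - 2)*(u + 4)*(u - 2)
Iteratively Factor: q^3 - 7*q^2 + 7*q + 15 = (q - 5)*(q^2 - 2*q - 3) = (q - 5)*(q - 3)*(q + 1)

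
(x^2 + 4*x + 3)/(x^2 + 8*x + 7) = (x + 3)/(x + 7)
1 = 1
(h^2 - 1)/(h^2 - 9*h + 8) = (h + 1)/(h - 8)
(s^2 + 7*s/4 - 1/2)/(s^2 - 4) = (s - 1/4)/(s - 2)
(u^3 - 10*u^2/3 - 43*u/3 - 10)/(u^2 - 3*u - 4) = (u^2 - 13*u/3 - 10)/(u - 4)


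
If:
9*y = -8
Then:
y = -8/9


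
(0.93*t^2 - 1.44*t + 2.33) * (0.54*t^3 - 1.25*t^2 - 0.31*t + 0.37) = 0.5022*t^5 - 1.9401*t^4 + 2.7699*t^3 - 2.122*t^2 - 1.2551*t + 0.8621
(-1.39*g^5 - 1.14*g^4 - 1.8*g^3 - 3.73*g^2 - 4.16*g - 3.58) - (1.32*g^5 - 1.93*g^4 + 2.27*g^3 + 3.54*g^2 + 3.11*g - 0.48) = -2.71*g^5 + 0.79*g^4 - 4.07*g^3 - 7.27*g^2 - 7.27*g - 3.1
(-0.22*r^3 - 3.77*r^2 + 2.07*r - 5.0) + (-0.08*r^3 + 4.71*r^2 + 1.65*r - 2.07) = -0.3*r^3 + 0.94*r^2 + 3.72*r - 7.07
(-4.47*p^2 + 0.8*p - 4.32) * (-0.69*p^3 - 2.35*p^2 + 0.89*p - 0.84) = 3.0843*p^5 + 9.9525*p^4 - 2.8775*p^3 + 14.6188*p^2 - 4.5168*p + 3.6288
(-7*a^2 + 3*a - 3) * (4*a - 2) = -28*a^3 + 26*a^2 - 18*a + 6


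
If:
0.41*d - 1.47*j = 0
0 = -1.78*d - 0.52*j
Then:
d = 0.00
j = 0.00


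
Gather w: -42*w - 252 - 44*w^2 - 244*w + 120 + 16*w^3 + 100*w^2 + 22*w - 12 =16*w^3 + 56*w^2 - 264*w - 144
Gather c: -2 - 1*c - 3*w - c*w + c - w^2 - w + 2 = -c*w - w^2 - 4*w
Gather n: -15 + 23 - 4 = 4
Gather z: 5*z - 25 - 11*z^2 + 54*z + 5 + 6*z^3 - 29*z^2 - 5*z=6*z^3 - 40*z^2 + 54*z - 20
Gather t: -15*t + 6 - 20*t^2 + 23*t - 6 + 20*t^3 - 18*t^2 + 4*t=20*t^3 - 38*t^2 + 12*t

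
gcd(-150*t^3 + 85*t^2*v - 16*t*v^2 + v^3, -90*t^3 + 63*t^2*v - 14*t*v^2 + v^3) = 30*t^2 - 11*t*v + v^2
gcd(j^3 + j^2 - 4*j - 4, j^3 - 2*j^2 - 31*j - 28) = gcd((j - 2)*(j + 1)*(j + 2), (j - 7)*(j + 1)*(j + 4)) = j + 1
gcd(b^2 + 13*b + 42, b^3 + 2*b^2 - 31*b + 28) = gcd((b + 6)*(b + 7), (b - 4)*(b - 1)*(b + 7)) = b + 7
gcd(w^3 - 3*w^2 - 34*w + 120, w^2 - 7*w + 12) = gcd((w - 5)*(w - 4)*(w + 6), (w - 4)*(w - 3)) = w - 4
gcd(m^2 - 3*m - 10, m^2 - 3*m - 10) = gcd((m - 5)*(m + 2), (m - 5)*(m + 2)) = m^2 - 3*m - 10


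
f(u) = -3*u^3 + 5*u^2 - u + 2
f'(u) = -9*u^2 + 10*u - 1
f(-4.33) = 343.62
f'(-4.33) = -213.04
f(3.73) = -87.85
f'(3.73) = -88.92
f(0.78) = 2.84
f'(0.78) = 1.32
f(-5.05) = 520.93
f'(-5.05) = -281.02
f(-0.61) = 5.15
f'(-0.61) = -10.45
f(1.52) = 1.50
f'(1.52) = -6.59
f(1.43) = 2.02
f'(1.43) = -5.10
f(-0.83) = 7.99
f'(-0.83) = -15.50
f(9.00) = -1789.00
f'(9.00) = -640.00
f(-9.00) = 2603.00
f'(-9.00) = -820.00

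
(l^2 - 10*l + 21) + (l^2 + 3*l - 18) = 2*l^2 - 7*l + 3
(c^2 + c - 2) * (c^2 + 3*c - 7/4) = c^4 + 4*c^3 - 3*c^2/4 - 31*c/4 + 7/2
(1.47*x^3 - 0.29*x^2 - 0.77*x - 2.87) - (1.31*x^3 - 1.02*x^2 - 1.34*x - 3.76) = 0.16*x^3 + 0.73*x^2 + 0.57*x + 0.89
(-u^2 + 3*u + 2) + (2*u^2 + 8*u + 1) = u^2 + 11*u + 3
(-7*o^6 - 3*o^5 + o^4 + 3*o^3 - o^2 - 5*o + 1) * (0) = 0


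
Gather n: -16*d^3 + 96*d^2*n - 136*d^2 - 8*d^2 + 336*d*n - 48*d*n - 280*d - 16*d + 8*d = -16*d^3 - 144*d^2 - 288*d + n*(96*d^2 + 288*d)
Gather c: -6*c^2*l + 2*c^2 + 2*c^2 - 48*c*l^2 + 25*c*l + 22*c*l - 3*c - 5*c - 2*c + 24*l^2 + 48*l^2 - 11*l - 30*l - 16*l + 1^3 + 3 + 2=c^2*(4 - 6*l) + c*(-48*l^2 + 47*l - 10) + 72*l^2 - 57*l + 6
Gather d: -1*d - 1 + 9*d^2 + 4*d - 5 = 9*d^2 + 3*d - 6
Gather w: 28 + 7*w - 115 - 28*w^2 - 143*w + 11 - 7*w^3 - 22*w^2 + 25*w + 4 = -7*w^3 - 50*w^2 - 111*w - 72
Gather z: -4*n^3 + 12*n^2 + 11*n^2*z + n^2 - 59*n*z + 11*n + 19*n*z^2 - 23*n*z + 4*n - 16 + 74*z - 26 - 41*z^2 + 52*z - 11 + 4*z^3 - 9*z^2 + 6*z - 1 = -4*n^3 + 13*n^2 + 15*n + 4*z^3 + z^2*(19*n - 50) + z*(11*n^2 - 82*n + 132) - 54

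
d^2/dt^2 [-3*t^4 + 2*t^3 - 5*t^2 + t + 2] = -36*t^2 + 12*t - 10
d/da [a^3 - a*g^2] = 3*a^2 - g^2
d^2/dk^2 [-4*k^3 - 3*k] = -24*k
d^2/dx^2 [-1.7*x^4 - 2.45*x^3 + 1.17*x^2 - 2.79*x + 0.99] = -20.4*x^2 - 14.7*x + 2.34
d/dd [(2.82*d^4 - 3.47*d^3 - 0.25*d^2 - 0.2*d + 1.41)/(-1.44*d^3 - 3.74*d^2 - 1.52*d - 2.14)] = (-4.0608*d^6 - 21.0936*d^5 - 0.241399999999999*d^4 - 14.1664*d^3 + 28.0006*d^2 + 11.6168*d + 2.5712)/(2.0736*d^6 + 10.7712*d^5 + 18.3652*d^4 + 17.5328*d^3 + 18.3176*d^2 + 6.5056*d + 4.5796)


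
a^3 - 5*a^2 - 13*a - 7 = (a - 7)*(a + 1)^2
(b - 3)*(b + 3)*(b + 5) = b^3 + 5*b^2 - 9*b - 45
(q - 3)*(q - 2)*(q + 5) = q^3 - 19*q + 30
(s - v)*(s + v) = s^2 - v^2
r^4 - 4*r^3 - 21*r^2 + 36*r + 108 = (r - 6)*(r - 3)*(r + 2)*(r + 3)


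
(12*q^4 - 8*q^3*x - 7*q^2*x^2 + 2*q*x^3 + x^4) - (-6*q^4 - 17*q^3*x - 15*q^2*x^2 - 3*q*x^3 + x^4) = 18*q^4 + 9*q^3*x + 8*q^2*x^2 + 5*q*x^3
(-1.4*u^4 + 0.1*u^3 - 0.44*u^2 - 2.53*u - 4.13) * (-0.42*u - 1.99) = 0.588*u^5 + 2.744*u^4 - 0.0142*u^3 + 1.9382*u^2 + 6.7693*u + 8.2187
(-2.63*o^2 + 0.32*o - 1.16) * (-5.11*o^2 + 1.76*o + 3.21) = 13.4393*o^4 - 6.264*o^3 - 1.9515*o^2 - 1.0144*o - 3.7236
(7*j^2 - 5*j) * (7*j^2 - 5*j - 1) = 49*j^4 - 70*j^3 + 18*j^2 + 5*j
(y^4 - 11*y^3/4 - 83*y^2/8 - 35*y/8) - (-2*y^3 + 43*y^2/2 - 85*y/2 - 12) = y^4 - 3*y^3/4 - 255*y^2/8 + 305*y/8 + 12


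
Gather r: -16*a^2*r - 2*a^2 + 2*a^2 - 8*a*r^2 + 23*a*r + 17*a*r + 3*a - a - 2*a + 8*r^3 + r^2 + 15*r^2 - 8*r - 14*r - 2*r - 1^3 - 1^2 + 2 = 8*r^3 + r^2*(16 - 8*a) + r*(-16*a^2 + 40*a - 24)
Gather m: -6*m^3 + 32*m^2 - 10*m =-6*m^3 + 32*m^2 - 10*m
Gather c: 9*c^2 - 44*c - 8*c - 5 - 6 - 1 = 9*c^2 - 52*c - 12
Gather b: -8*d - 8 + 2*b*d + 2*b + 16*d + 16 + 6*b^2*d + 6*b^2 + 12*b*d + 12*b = b^2*(6*d + 6) + b*(14*d + 14) + 8*d + 8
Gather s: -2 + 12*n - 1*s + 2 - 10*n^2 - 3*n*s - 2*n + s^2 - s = -10*n^2 + 10*n + s^2 + s*(-3*n - 2)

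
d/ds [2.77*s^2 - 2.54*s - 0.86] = 5.54*s - 2.54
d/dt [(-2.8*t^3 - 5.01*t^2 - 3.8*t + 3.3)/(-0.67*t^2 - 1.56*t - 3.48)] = (1.876*t^4 + 8.736*t^3 + 34.5016*t^2 + 39.2916*t + 18.372)/(0.4489*t^4 + 2.0904*t^3 + 7.0968*t^2 + 10.8576*t + 12.1104)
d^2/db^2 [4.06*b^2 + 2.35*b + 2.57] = 8.12000000000000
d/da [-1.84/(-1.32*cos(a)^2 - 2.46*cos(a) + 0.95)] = (4.8576*cos(a) + 4.5264)*sin(a)/(1.32*cos(a)^2 + 2.46*cos(a) - 0.95)^2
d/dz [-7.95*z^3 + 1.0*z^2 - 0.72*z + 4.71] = -23.85*z^2 + 2.0*z - 0.72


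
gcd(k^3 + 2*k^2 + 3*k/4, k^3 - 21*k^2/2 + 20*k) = k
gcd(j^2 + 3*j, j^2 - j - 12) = j + 3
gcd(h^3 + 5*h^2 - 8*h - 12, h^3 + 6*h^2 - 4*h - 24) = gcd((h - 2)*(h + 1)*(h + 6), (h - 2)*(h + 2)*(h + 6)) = h^2 + 4*h - 12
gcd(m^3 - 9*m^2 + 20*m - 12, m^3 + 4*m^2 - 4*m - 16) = m - 2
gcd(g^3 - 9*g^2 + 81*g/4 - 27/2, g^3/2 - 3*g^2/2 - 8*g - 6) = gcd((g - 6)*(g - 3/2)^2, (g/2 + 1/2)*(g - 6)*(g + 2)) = g - 6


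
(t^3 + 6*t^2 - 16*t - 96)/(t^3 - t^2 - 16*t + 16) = (t + 6)/(t - 1)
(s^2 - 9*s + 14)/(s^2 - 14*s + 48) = (s^2 - 9*s + 14)/(s^2 - 14*s + 48)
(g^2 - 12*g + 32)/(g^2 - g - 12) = (g - 8)/(g + 3)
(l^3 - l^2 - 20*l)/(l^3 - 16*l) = (l - 5)/(l - 4)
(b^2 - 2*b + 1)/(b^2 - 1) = (b - 1)/(b + 1)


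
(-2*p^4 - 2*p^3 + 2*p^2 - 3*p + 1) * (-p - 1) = 2*p^5 + 4*p^4 + p^2 + 2*p - 1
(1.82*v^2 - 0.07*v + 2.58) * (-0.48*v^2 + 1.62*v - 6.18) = -0.8736*v^4 + 2.982*v^3 - 12.5994*v^2 + 4.6122*v - 15.9444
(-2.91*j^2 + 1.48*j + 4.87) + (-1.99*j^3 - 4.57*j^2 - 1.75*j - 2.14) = -1.99*j^3 - 7.48*j^2 - 0.27*j + 2.73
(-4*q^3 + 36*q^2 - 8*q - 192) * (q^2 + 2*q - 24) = -4*q^5 + 28*q^4 + 160*q^3 - 1072*q^2 - 192*q + 4608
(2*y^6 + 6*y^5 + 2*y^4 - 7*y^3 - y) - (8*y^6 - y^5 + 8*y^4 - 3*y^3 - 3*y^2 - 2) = -6*y^6 + 7*y^5 - 6*y^4 - 4*y^3 + 3*y^2 - y + 2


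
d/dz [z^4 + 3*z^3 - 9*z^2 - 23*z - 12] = 4*z^3 + 9*z^2 - 18*z - 23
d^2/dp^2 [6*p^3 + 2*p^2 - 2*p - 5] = 36*p + 4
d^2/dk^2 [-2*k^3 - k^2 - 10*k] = -12*k - 2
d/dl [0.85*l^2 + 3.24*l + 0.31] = 1.7*l + 3.24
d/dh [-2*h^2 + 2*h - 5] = 2 - 4*h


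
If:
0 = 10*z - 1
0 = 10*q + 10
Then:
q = -1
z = 1/10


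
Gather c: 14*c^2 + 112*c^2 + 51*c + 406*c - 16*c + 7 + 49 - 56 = 126*c^2 + 441*c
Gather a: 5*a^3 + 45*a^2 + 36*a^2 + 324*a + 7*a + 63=5*a^3 + 81*a^2 + 331*a + 63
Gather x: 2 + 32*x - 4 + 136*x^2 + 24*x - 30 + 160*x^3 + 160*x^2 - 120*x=160*x^3 + 296*x^2 - 64*x - 32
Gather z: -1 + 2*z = 2*z - 1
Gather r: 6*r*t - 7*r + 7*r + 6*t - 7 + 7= 6*r*t + 6*t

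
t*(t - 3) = t^2 - 3*t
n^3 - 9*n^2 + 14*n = n*(n - 7)*(n - 2)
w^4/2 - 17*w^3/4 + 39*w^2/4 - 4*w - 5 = (w/2 + 1/4)*(w - 5)*(w - 2)^2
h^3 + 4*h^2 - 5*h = h*(h - 1)*(h + 5)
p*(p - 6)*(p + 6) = p^3 - 36*p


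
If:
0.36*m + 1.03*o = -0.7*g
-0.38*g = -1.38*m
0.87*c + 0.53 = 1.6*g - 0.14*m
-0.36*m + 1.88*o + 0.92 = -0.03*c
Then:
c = 0.47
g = 0.60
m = 0.17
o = -0.47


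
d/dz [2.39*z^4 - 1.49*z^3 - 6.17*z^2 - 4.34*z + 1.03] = 9.56*z^3 - 4.47*z^2 - 12.34*z - 4.34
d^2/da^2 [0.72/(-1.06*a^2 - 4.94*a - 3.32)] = (1.617984*a^2 + 7.540416*a - 0.72*(2.12*a + 4.94)*(4.24*a + 9.88) + 5.067648)/(1.06*a^2 + 4.94*a + 3.32)^3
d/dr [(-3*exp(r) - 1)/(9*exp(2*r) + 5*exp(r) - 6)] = (27*exp(2*r) + 18*exp(r) + 23)*exp(r)/(81*exp(4*r) + 90*exp(3*r) - 83*exp(2*r) - 60*exp(r) + 36)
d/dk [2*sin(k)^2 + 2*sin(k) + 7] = 2*sin(2*k) + 2*cos(k)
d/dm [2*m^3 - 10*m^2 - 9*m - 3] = 6*m^2 - 20*m - 9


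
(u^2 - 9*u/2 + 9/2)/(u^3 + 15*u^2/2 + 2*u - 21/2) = (2*u^2 - 9*u + 9)/(2*u^3 + 15*u^2 + 4*u - 21)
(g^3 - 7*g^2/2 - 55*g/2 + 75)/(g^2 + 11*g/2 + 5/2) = (2*g^2 - 17*g + 30)/(2*g + 1)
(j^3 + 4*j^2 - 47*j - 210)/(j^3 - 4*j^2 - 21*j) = (j^2 + 11*j + 30)/(j*(j + 3))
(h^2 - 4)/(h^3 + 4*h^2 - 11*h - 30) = (h - 2)/(h^2 + 2*h - 15)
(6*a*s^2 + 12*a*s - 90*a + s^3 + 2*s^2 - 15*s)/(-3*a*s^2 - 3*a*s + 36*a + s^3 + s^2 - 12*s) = (6*a*s + 30*a + s^2 + 5*s)/(-3*a*s - 12*a + s^2 + 4*s)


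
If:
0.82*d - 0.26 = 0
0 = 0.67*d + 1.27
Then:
No Solution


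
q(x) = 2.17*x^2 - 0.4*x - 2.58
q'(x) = 4.34*x - 0.4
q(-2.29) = 9.72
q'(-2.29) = -10.34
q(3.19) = 18.23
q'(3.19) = 13.44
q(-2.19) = 8.70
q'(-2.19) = -9.90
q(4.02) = 30.88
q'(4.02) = 17.05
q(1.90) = 4.49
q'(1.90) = 7.85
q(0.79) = -1.54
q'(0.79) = 3.03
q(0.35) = -2.45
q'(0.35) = 1.12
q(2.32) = 8.17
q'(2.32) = 9.67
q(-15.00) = 491.67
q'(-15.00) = -65.50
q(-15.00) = 491.67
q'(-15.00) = -65.50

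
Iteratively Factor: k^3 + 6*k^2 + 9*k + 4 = (k + 1)*(k^2 + 5*k + 4) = (k + 1)^2*(k + 4)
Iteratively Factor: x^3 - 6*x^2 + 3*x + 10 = (x - 2)*(x^2 - 4*x - 5) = (x - 2)*(x + 1)*(x - 5)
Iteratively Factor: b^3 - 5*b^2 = (b - 5)*(b^2) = b*(b - 5)*(b)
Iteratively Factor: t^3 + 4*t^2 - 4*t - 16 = (t - 2)*(t^2 + 6*t + 8) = (t - 2)*(t + 2)*(t + 4)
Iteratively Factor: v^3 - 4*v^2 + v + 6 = (v - 3)*(v^2 - v - 2) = (v - 3)*(v + 1)*(v - 2)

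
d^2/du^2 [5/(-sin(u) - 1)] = 5*(sin(u) - 2)/(sin(u) + 1)^2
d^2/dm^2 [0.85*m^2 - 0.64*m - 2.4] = 1.70000000000000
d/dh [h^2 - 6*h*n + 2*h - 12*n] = 2*h - 6*n + 2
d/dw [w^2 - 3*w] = 2*w - 3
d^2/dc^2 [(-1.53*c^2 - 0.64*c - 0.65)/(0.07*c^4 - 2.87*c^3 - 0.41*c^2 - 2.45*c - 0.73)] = (-0.044982*c^8 + 1.80663*c^7 - 23.29922*c^6 - 30.750678*c^5 - 6.41633999999993*c^4 + 44.290104*c^3 - 9.63907800000001*c^2 + 5.402652*c - 6.755554)/(0.000343*c^12 - 0.042189*c^11 + 1.723722*c^10 - 23.181704*c^9 - 7.153587*c^8 - 60.686724*c^7 - 34.018991*c^6 - 57.319836*c^5 - 38.437275*c^4 - 23.694104*c^3 - 13.800942*c^2 - 3.916815*c - 0.389017)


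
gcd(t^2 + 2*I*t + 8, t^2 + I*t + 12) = t + 4*I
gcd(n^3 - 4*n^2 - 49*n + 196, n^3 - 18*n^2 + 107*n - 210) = n - 7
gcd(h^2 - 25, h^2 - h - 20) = h - 5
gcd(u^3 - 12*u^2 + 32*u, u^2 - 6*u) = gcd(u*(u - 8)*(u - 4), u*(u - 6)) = u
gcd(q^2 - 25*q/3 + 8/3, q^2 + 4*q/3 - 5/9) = q - 1/3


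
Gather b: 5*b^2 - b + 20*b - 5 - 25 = 5*b^2 + 19*b - 30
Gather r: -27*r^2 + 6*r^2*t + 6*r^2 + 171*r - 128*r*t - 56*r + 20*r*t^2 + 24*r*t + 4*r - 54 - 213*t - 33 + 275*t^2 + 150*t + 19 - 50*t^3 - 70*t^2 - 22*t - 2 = r^2*(6*t - 21) + r*(20*t^2 - 104*t + 119) - 50*t^3 + 205*t^2 - 85*t - 70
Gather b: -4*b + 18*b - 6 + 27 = 14*b + 21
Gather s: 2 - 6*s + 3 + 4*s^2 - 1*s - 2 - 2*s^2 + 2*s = 2*s^2 - 5*s + 3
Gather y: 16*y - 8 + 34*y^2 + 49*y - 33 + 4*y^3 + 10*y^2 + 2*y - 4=4*y^3 + 44*y^2 + 67*y - 45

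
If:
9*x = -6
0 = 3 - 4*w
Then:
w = 3/4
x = -2/3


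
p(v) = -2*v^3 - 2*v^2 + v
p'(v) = -6*v^2 - 4*v + 1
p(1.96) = -20.78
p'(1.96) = -29.89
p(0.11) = 0.08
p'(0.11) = 0.49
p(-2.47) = 15.47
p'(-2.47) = -25.73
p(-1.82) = 3.61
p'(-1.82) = -11.59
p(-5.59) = 281.27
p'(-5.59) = -164.13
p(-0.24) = -0.33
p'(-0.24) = 1.61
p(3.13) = -77.79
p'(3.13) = -70.30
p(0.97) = -2.74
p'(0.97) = -8.53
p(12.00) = -3732.00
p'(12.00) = -911.00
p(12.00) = -3732.00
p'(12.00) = -911.00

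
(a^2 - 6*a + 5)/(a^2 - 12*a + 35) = (a - 1)/(a - 7)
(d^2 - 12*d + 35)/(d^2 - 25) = (d - 7)/(d + 5)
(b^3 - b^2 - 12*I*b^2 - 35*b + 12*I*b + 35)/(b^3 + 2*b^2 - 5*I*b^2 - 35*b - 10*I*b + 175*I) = (b^2 - b*(1 + 7*I) + 7*I)/(b^2 + 2*b - 35)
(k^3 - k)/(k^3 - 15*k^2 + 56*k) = (k^2 - 1)/(k^2 - 15*k + 56)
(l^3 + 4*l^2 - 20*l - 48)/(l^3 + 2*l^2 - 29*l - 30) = (l^2 - 2*l - 8)/(l^2 - 4*l - 5)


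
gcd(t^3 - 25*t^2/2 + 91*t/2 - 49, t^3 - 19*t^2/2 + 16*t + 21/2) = t - 7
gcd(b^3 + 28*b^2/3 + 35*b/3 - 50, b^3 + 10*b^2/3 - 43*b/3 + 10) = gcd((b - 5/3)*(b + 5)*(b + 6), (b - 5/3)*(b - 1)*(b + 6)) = b^2 + 13*b/3 - 10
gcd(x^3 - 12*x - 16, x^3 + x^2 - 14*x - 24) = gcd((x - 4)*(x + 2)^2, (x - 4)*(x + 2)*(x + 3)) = x^2 - 2*x - 8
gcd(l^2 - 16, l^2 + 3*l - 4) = l + 4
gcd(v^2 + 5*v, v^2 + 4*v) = v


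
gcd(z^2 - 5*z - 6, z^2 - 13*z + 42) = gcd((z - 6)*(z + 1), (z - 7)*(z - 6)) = z - 6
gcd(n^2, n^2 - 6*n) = n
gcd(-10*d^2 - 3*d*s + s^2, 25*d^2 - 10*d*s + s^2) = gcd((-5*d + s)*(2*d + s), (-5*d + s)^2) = -5*d + s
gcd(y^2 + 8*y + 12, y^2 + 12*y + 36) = y + 6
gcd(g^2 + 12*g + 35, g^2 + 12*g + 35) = g^2 + 12*g + 35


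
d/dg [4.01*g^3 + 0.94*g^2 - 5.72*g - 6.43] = 12.03*g^2 + 1.88*g - 5.72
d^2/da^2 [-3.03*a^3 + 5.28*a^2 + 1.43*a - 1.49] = 10.56 - 18.18*a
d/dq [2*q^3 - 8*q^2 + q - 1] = 6*q^2 - 16*q + 1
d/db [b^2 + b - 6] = 2*b + 1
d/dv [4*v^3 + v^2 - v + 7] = 12*v^2 + 2*v - 1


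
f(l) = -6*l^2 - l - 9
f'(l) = -12*l - 1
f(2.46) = -47.77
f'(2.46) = -30.52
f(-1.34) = -18.43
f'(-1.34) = 15.08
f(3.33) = -78.86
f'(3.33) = -40.96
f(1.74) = -28.91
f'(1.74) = -21.88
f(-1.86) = -27.90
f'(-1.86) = 21.32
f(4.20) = -119.04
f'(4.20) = -51.40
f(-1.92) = -29.20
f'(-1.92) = 22.04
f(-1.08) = -14.92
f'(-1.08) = 11.96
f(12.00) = -885.00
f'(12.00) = -145.00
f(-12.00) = -861.00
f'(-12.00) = 143.00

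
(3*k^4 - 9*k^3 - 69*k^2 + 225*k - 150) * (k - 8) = 3*k^5 - 33*k^4 + 3*k^3 + 777*k^2 - 1950*k + 1200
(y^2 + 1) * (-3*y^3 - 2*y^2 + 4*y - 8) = -3*y^5 - 2*y^4 + y^3 - 10*y^2 + 4*y - 8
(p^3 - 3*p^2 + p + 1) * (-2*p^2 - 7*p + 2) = -2*p^5 - p^4 + 21*p^3 - 15*p^2 - 5*p + 2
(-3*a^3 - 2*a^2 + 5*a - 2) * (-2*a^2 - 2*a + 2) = 6*a^5 + 10*a^4 - 12*a^3 - 10*a^2 + 14*a - 4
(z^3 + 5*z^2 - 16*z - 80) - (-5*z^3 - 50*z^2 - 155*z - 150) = 6*z^3 + 55*z^2 + 139*z + 70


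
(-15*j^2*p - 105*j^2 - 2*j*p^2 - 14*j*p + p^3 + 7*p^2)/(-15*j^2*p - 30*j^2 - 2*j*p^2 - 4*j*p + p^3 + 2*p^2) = (p + 7)/(p + 2)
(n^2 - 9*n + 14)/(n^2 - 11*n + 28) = (n - 2)/(n - 4)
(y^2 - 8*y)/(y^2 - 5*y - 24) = y/(y + 3)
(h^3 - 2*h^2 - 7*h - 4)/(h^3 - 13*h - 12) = (h + 1)/(h + 3)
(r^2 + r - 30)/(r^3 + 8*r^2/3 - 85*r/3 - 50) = 3/(3*r + 5)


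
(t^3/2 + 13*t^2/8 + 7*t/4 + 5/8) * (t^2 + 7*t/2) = t^5/2 + 27*t^4/8 + 119*t^3/16 + 27*t^2/4 + 35*t/16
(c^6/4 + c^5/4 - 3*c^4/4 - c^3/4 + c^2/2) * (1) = c^6/4 + c^5/4 - 3*c^4/4 - c^3/4 + c^2/2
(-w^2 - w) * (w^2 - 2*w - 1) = -w^4 + w^3 + 3*w^2 + w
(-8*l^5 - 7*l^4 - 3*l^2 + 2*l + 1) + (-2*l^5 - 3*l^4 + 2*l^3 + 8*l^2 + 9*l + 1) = -10*l^5 - 10*l^4 + 2*l^3 + 5*l^2 + 11*l + 2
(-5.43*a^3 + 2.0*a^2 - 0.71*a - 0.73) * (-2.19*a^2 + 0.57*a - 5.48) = 11.8917*a^5 - 7.4751*a^4 + 32.4513*a^3 - 9.766*a^2 + 3.4747*a + 4.0004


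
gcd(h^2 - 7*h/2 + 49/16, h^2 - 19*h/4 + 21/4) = h - 7/4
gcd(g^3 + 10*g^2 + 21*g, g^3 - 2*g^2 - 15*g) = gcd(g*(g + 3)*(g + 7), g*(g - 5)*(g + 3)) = g^2 + 3*g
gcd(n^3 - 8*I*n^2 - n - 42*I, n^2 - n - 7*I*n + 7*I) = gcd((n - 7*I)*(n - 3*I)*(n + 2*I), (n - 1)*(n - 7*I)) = n - 7*I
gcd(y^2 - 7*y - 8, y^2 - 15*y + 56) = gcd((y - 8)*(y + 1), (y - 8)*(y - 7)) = y - 8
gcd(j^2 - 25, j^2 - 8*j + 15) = j - 5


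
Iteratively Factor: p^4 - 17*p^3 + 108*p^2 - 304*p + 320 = (p - 4)*(p^3 - 13*p^2 + 56*p - 80) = (p - 4)^2*(p^2 - 9*p + 20) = (p - 5)*(p - 4)^2*(p - 4)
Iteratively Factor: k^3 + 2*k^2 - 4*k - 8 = (k + 2)*(k^2 - 4) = (k - 2)*(k + 2)*(k + 2)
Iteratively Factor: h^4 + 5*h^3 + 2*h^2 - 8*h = (h)*(h^3 + 5*h^2 + 2*h - 8) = h*(h + 2)*(h^2 + 3*h - 4) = h*(h + 2)*(h + 4)*(h - 1)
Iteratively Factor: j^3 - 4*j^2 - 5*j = (j - 5)*(j^2 + j) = j*(j - 5)*(j + 1)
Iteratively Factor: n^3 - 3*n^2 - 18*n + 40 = (n + 4)*(n^2 - 7*n + 10) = (n - 5)*(n + 4)*(n - 2)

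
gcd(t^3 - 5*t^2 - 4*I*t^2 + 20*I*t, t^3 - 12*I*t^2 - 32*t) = t^2 - 4*I*t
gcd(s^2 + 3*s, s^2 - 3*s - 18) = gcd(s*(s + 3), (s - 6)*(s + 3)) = s + 3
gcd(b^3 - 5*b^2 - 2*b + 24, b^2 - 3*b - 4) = b - 4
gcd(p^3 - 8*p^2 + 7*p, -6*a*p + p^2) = p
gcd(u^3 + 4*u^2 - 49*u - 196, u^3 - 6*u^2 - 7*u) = u - 7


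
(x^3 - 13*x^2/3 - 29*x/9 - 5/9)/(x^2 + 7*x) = (9*x^3 - 39*x^2 - 29*x - 5)/(9*x*(x + 7))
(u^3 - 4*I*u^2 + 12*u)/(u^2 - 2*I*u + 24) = u*(u + 2*I)/(u + 4*I)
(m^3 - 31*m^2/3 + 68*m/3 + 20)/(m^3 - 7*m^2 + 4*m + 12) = (m^2 - 13*m/3 - 10/3)/(m^2 - m - 2)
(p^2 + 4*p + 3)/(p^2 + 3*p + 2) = (p + 3)/(p + 2)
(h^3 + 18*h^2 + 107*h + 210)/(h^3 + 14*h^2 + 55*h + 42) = (h + 5)/(h + 1)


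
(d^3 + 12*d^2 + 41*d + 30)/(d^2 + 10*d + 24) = (d^2 + 6*d + 5)/(d + 4)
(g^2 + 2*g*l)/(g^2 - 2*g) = (g + 2*l)/(g - 2)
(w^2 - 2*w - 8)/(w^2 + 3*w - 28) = (w + 2)/(w + 7)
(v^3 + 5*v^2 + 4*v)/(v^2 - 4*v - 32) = v*(v + 1)/(v - 8)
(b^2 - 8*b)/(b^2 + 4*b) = (b - 8)/(b + 4)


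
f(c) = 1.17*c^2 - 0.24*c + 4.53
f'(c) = 2.34*c - 0.24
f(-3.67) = 21.17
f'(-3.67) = -8.83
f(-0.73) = 5.33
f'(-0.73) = -1.95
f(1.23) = 6.00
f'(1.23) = 2.64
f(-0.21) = 4.63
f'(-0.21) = -0.73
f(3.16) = 15.45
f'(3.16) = 7.15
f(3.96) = 21.93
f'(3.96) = 9.03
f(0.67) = 4.89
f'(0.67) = 1.33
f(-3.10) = 16.52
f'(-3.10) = -7.49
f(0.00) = 4.53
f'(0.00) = -0.24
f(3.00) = 14.34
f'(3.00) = 6.78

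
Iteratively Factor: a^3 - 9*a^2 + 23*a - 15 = (a - 1)*(a^2 - 8*a + 15) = (a - 3)*(a - 1)*(a - 5)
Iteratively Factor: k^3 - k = (k + 1)*(k^2 - k) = k*(k + 1)*(k - 1)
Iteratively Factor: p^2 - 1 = (p - 1)*(p + 1)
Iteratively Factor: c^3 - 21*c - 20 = (c - 5)*(c^2 + 5*c + 4) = (c - 5)*(c + 1)*(c + 4)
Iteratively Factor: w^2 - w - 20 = (w - 5)*(w + 4)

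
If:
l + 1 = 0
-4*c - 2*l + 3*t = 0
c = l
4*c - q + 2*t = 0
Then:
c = -1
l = -1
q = -8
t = -2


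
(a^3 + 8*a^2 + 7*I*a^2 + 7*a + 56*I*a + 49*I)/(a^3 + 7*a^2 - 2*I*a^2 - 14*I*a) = (a^2 + a*(1 + 7*I) + 7*I)/(a*(a - 2*I))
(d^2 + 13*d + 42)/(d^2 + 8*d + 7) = (d + 6)/(d + 1)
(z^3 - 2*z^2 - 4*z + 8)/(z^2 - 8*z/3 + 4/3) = 3*(z^2 - 4)/(3*z - 2)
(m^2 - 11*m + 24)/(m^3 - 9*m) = (m - 8)/(m*(m + 3))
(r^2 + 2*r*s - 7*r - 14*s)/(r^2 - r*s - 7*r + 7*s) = (r + 2*s)/(r - s)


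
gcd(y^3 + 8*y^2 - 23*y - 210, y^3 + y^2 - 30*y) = y^2 + y - 30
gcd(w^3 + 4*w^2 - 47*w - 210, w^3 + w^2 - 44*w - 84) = w^2 - w - 42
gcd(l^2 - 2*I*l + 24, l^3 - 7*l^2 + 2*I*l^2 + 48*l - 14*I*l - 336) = l - 6*I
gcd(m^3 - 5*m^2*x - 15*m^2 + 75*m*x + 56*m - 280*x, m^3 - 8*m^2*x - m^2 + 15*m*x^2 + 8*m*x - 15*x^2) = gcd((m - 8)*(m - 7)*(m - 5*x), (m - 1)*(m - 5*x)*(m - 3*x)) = -m + 5*x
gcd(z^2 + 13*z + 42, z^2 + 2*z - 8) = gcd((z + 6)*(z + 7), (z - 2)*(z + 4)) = 1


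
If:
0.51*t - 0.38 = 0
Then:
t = 0.75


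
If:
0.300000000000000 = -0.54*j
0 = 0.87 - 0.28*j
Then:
No Solution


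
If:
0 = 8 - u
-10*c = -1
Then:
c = 1/10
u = 8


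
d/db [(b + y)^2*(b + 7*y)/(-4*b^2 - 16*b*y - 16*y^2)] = (-b^3 - 6*b^2*y - 21*b*y^2 - 16*y^3)/(4*(b^3 + 6*b^2*y + 12*b*y^2 + 8*y^3))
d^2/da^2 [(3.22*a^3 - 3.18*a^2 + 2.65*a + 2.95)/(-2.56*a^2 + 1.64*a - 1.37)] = (2.8421709430404e-14*a^5 - 2.7669120000001*a^3 - 139.50792*a^2 + 93.814452*a + 4.85288400000001)/(16.777216*a^6 - 32.243712*a^5 + 47.591424*a^4 - 38.921792*a^3 + 25.468848*a^2 - 9.234348*a + 2.571353)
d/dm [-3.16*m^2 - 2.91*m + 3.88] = -6.32*m - 2.91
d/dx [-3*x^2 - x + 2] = -6*x - 1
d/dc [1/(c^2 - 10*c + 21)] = 2*(5 - c)/(c^2 - 10*c + 21)^2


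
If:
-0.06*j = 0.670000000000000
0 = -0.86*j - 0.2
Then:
No Solution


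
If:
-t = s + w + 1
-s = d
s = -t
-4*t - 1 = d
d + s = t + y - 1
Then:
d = -1/5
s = 1/5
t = -1/5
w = -1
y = 6/5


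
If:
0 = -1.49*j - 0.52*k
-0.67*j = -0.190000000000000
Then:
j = 0.28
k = -0.81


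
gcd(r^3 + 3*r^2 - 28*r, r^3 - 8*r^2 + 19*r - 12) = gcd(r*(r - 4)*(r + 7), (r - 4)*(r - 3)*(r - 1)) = r - 4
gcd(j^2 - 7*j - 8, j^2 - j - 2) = j + 1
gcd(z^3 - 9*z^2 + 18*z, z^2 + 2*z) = z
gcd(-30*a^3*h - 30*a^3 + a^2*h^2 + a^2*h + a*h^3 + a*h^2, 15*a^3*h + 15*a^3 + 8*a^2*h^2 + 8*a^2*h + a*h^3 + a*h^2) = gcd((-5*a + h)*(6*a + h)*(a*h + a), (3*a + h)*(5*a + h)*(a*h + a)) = a*h + a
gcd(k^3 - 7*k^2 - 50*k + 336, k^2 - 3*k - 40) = k - 8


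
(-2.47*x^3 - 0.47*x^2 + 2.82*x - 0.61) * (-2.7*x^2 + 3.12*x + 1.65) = 6.669*x^5 - 6.4374*x^4 - 13.1559*x^3 + 9.6699*x^2 + 2.7498*x - 1.0065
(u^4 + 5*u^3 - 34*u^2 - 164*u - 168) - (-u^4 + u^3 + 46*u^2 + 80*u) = 2*u^4 + 4*u^3 - 80*u^2 - 244*u - 168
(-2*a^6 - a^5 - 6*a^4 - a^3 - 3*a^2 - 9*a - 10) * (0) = 0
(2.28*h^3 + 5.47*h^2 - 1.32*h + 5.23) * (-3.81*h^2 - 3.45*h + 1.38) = -8.6868*h^5 - 28.7067*h^4 - 10.6959*h^3 - 7.8237*h^2 - 19.8651*h + 7.2174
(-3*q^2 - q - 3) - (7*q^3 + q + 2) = -7*q^3 - 3*q^2 - 2*q - 5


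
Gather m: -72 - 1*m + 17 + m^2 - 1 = m^2 - m - 56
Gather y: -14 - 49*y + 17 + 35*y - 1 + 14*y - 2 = 0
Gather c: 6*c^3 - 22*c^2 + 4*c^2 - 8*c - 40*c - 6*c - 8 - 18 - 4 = 6*c^3 - 18*c^2 - 54*c - 30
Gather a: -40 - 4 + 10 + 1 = -33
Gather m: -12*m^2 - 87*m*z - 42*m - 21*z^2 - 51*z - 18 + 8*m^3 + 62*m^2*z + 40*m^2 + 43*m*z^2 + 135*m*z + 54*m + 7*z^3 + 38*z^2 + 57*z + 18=8*m^3 + m^2*(62*z + 28) + m*(43*z^2 + 48*z + 12) + 7*z^3 + 17*z^2 + 6*z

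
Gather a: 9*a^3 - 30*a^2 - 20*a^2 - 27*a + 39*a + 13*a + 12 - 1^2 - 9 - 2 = 9*a^3 - 50*a^2 + 25*a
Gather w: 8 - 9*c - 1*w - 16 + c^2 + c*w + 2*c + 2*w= c^2 - 7*c + w*(c + 1) - 8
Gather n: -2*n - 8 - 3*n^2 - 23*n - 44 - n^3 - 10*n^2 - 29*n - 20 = -n^3 - 13*n^2 - 54*n - 72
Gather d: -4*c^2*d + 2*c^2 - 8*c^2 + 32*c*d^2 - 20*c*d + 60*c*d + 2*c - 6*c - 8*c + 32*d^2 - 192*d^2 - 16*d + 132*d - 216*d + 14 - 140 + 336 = -6*c^2 - 12*c + d^2*(32*c - 160) + d*(-4*c^2 + 40*c - 100) + 210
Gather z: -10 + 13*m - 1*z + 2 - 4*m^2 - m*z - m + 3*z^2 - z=-4*m^2 + 12*m + 3*z^2 + z*(-m - 2) - 8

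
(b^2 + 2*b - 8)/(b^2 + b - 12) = (b - 2)/(b - 3)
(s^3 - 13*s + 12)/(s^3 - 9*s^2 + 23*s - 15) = (s + 4)/(s - 5)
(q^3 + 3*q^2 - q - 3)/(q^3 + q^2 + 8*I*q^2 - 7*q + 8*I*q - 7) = (q^2 + 2*q - 3)/(q^2 + 8*I*q - 7)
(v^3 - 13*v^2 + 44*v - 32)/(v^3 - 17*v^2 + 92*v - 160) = (v - 1)/(v - 5)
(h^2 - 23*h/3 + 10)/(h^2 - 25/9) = 3*(h - 6)/(3*h + 5)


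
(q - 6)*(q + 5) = q^2 - q - 30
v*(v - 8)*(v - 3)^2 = v^4 - 14*v^3 + 57*v^2 - 72*v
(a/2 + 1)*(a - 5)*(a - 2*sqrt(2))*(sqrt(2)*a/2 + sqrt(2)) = sqrt(2)*a^4/4 - a^3 - sqrt(2)*a^3/4 - 4*sqrt(2)*a^2 + a^2 - 5*sqrt(2)*a + 16*a + 20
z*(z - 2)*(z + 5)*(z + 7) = z^4 + 10*z^3 + 11*z^2 - 70*z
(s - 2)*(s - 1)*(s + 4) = s^3 + s^2 - 10*s + 8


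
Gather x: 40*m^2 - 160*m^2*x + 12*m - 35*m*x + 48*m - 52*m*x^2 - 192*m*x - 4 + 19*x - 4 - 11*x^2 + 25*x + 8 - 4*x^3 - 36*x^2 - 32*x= 40*m^2 + 60*m - 4*x^3 + x^2*(-52*m - 47) + x*(-160*m^2 - 227*m + 12)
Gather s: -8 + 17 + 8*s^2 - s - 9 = 8*s^2 - s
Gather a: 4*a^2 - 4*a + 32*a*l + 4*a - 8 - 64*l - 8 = 4*a^2 + 32*a*l - 64*l - 16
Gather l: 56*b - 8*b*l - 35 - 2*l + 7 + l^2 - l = 56*b + l^2 + l*(-8*b - 3) - 28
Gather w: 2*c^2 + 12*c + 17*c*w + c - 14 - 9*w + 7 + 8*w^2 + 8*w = 2*c^2 + 13*c + 8*w^2 + w*(17*c - 1) - 7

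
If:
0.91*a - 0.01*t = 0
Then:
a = 0.010989010989011*t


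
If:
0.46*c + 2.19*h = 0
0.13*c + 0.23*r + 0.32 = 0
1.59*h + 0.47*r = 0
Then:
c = -1.09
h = 0.23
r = -0.77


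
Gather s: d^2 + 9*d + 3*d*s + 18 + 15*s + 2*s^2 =d^2 + 9*d + 2*s^2 + s*(3*d + 15) + 18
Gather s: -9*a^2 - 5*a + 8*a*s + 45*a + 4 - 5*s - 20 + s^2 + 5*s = -9*a^2 + 8*a*s + 40*a + s^2 - 16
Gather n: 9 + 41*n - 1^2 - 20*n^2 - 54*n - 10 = -20*n^2 - 13*n - 2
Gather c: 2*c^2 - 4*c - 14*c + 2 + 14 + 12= 2*c^2 - 18*c + 28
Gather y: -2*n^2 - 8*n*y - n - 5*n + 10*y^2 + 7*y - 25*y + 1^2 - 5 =-2*n^2 - 6*n + 10*y^2 + y*(-8*n - 18) - 4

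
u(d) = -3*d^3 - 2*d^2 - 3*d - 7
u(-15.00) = 9713.00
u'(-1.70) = -22.21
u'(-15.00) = -1968.00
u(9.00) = -2383.00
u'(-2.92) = -68.06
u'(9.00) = -768.00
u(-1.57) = 4.39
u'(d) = -9*d^2 - 4*d - 3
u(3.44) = -163.11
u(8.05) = -1725.74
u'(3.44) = -123.26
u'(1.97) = -45.81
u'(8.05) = -618.42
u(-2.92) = 59.40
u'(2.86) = -88.06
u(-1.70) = 7.06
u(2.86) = -102.12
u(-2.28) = 25.00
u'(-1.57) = -18.90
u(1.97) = -43.61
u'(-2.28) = -40.67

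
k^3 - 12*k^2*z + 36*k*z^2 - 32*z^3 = (k - 8*z)*(k - 2*z)^2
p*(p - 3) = p^2 - 3*p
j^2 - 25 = (j - 5)*(j + 5)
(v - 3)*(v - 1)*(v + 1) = v^3 - 3*v^2 - v + 3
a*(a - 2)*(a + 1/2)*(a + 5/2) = a^4 + a^3 - 19*a^2/4 - 5*a/2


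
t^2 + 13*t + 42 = (t + 6)*(t + 7)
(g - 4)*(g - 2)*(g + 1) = g^3 - 5*g^2 + 2*g + 8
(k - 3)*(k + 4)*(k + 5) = k^3 + 6*k^2 - 7*k - 60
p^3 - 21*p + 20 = (p - 4)*(p - 1)*(p + 5)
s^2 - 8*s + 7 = (s - 7)*(s - 1)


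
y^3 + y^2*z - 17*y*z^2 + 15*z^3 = (y - 3*z)*(y - z)*(y + 5*z)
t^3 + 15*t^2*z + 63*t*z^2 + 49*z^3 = (t + z)*(t + 7*z)^2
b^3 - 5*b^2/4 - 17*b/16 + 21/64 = (b - 7/4)*(b - 1/4)*(b + 3/4)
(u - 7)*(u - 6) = u^2 - 13*u + 42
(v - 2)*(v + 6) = v^2 + 4*v - 12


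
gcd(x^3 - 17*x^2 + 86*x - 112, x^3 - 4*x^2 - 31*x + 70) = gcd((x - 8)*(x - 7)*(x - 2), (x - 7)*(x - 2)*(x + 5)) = x^2 - 9*x + 14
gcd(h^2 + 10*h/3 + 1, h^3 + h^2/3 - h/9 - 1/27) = h + 1/3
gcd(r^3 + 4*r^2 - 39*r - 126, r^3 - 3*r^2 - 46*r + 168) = r^2 + r - 42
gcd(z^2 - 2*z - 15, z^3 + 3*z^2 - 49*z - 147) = z + 3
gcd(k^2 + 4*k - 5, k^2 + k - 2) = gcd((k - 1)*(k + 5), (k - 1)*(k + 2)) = k - 1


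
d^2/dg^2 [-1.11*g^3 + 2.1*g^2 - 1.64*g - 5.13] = 4.2 - 6.66*g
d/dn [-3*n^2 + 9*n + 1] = 9 - 6*n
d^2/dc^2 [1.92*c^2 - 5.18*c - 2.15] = 3.84000000000000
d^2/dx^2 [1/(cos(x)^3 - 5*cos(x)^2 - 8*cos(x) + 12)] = ((-29*cos(x) - 40*cos(2*x) + 9*cos(3*x))*(cos(x)^3 - 5*cos(x)^2 - 8*cos(x) + 12)/4 + 2*(-3*cos(x)^2 + 10*cos(x) + 8)^2*sin(x)^2)/(cos(x)^3 - 5*cos(x)^2 - 8*cos(x) + 12)^3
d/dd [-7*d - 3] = -7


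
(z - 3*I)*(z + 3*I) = z^2 + 9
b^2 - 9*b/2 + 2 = (b - 4)*(b - 1/2)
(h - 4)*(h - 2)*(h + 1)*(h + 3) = h^4 - 2*h^3 - 13*h^2 + 14*h + 24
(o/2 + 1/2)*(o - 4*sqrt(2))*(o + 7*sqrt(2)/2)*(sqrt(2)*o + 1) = sqrt(2)*o^4/2 + sqrt(2)*o^3/2 - 57*sqrt(2)*o^2/4 - 57*sqrt(2)*o/4 - 14*o - 14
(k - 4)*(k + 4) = k^2 - 16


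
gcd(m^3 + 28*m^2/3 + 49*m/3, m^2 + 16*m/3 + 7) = m + 7/3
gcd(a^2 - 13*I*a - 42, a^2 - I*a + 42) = a - 7*I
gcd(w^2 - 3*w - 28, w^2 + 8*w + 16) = w + 4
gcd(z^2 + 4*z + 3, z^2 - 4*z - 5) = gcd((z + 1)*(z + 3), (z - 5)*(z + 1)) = z + 1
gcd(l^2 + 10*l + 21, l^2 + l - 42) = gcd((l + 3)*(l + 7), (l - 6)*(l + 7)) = l + 7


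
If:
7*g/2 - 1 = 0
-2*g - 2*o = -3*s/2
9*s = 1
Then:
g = 2/7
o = -17/84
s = 1/9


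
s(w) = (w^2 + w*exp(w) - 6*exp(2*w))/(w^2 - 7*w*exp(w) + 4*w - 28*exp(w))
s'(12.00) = 8174.07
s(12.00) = 8718.99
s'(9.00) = 493.17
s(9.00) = 534.26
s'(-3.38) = 10.12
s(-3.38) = -5.04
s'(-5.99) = 1.00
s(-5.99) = 3.00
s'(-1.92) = 0.95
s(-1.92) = -0.53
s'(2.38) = 1.23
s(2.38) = 1.43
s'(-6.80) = 0.51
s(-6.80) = 2.43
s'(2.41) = 1.26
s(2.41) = 1.47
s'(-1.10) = 0.37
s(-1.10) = -0.02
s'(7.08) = 83.61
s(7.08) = 91.89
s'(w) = (w^2 + w*exp(w) - 6*exp(2*w))*(7*w*exp(w) - 2*w + 35*exp(w) - 4)/(w^2 - 7*w*exp(w) + 4*w - 28*exp(w))^2 + (w*exp(w) + 2*w - 12*exp(2*w) + exp(w))/(w^2 - 7*w*exp(w) + 4*w - 28*exp(w)) = ((w^2 + w*exp(w) - 6*exp(2*w))*(7*w*exp(w) - 2*w + 35*exp(w) - 4) + (w^2 - 7*w*exp(w) + 4*w - 28*exp(w))*(w*exp(w) + 2*w - 12*exp(2*w) + exp(w)))/(w^2 - 7*w*exp(w) + 4*w - 28*exp(w))^2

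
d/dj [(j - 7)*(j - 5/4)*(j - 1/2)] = 3*j^2 - 35*j/2 + 103/8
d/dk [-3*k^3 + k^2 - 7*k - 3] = -9*k^2 + 2*k - 7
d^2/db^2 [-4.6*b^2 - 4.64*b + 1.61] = -9.20000000000000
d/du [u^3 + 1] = 3*u^2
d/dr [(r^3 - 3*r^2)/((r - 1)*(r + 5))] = r*(r^3 + 8*r^2 - 27*r + 30)/(r^4 + 8*r^3 + 6*r^2 - 40*r + 25)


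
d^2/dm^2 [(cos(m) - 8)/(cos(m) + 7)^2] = (-639*cos(m)/4 + 30*cos(2*m) - cos(3*m)/4 - 46)/(cos(m) + 7)^4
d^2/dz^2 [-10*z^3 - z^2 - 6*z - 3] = -60*z - 2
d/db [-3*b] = -3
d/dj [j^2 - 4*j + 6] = 2*j - 4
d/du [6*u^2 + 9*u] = 12*u + 9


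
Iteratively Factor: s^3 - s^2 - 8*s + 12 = (s + 3)*(s^2 - 4*s + 4) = (s - 2)*(s + 3)*(s - 2)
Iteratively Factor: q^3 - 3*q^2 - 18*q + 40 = (q - 5)*(q^2 + 2*q - 8) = (q - 5)*(q + 4)*(q - 2)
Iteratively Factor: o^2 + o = (o)*(o + 1)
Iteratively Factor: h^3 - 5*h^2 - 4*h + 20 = (h - 2)*(h^2 - 3*h - 10) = (h - 5)*(h - 2)*(h + 2)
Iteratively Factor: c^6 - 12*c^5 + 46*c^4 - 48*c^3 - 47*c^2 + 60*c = (c + 1)*(c^5 - 13*c^4 + 59*c^3 - 107*c^2 + 60*c) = (c - 4)*(c + 1)*(c^4 - 9*c^3 + 23*c^2 - 15*c) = (c - 4)*(c - 3)*(c + 1)*(c^3 - 6*c^2 + 5*c) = c*(c - 4)*(c - 3)*(c + 1)*(c^2 - 6*c + 5) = c*(c - 5)*(c - 4)*(c - 3)*(c + 1)*(c - 1)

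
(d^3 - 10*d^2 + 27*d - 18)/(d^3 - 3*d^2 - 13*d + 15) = (d^2 - 9*d + 18)/(d^2 - 2*d - 15)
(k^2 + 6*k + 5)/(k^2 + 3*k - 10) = (k + 1)/(k - 2)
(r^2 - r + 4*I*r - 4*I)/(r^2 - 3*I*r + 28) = (r - 1)/(r - 7*I)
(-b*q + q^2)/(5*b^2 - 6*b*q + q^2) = q/(-5*b + q)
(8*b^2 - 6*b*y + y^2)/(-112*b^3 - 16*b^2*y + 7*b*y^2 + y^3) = (-2*b + y)/(28*b^2 + 11*b*y + y^2)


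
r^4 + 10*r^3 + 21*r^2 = r^2*(r + 3)*(r + 7)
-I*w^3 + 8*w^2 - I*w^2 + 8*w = w*(w + 8*I)*(-I*w - I)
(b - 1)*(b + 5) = b^2 + 4*b - 5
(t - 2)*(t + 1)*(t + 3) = t^3 + 2*t^2 - 5*t - 6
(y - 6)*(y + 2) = y^2 - 4*y - 12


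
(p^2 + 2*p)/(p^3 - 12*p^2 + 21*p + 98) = p/(p^2 - 14*p + 49)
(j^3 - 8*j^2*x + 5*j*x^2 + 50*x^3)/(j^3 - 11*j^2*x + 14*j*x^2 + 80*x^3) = (-j + 5*x)/(-j + 8*x)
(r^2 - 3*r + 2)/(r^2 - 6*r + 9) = (r^2 - 3*r + 2)/(r^2 - 6*r + 9)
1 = 1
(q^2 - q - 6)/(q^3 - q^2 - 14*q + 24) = (q + 2)/(q^2 + 2*q - 8)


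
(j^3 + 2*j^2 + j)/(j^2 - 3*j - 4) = j*(j + 1)/(j - 4)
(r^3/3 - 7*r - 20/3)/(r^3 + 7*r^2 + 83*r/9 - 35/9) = 3*(r^3 - 21*r - 20)/(9*r^3 + 63*r^2 + 83*r - 35)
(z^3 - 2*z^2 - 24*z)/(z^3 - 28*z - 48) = z/(z + 2)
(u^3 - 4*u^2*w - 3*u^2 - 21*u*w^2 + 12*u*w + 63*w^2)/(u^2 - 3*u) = u - 4*w - 21*w^2/u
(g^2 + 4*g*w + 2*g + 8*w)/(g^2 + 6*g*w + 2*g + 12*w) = (g + 4*w)/(g + 6*w)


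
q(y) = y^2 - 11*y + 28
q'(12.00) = 13.00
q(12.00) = 40.00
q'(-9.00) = -29.00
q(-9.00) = 208.00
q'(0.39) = -10.22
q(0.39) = 23.86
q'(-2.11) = -15.22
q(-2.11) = 55.66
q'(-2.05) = -15.10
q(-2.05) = 54.75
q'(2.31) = -6.38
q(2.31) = 7.93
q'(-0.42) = -11.84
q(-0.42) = 32.80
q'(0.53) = -9.94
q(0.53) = 22.45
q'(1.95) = -7.10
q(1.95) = 10.35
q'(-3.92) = -18.84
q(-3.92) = 86.49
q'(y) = 2*y - 11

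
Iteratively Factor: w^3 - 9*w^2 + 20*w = (w)*(w^2 - 9*w + 20) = w*(w - 4)*(w - 5)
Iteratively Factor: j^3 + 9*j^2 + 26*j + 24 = (j + 2)*(j^2 + 7*j + 12) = (j + 2)*(j + 4)*(j + 3)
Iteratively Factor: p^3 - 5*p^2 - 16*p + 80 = (p - 4)*(p^2 - p - 20) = (p - 5)*(p - 4)*(p + 4)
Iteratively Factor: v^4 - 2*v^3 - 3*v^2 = (v - 3)*(v^3 + v^2) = v*(v - 3)*(v^2 + v) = v*(v - 3)*(v + 1)*(v)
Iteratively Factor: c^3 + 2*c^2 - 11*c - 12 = (c + 1)*(c^2 + c - 12) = (c - 3)*(c + 1)*(c + 4)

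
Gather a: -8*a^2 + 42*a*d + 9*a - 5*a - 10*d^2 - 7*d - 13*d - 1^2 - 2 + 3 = -8*a^2 + a*(42*d + 4) - 10*d^2 - 20*d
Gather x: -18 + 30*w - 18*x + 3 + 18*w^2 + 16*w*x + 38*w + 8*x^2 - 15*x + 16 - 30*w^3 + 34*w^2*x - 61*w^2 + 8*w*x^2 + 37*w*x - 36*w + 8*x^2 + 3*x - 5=-30*w^3 - 43*w^2 + 32*w + x^2*(8*w + 16) + x*(34*w^2 + 53*w - 30) - 4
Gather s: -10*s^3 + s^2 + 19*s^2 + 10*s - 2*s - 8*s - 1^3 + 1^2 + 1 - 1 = -10*s^3 + 20*s^2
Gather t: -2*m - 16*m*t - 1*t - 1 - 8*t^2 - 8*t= -2*m - 8*t^2 + t*(-16*m - 9) - 1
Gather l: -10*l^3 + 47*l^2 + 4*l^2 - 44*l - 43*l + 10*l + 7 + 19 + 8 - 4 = -10*l^3 + 51*l^2 - 77*l + 30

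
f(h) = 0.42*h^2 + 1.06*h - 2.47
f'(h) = 0.84*h + 1.06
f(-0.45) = -2.86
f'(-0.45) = 0.68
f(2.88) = 4.07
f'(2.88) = 3.48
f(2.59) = 3.09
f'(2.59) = 3.24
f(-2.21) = -2.76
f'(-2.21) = -0.80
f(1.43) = -0.10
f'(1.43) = 2.26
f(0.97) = -1.05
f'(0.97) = 1.87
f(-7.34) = 12.38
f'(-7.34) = -5.11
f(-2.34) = -2.65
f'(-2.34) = -0.91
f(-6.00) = 6.29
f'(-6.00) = -3.98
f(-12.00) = 45.29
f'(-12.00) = -9.02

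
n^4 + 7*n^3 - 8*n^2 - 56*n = n*(n + 7)*(n - 2*sqrt(2))*(n + 2*sqrt(2))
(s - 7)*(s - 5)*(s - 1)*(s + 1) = s^4 - 12*s^3 + 34*s^2 + 12*s - 35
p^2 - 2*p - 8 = (p - 4)*(p + 2)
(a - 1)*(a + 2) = a^2 + a - 2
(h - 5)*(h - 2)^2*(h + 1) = h^4 - 8*h^3 + 15*h^2 + 4*h - 20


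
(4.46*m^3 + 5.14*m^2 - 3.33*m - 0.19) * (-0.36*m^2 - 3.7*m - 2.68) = -1.6056*m^5 - 18.3524*m^4 - 29.772*m^3 - 1.3858*m^2 + 9.6274*m + 0.5092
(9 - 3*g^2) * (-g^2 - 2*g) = 3*g^4 + 6*g^3 - 9*g^2 - 18*g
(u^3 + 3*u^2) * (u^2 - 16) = u^5 + 3*u^4 - 16*u^3 - 48*u^2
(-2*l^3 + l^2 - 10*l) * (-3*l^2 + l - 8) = 6*l^5 - 5*l^4 + 47*l^3 - 18*l^2 + 80*l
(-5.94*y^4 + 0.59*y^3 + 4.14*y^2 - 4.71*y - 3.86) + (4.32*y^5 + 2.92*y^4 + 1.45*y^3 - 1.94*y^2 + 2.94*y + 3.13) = 4.32*y^5 - 3.02*y^4 + 2.04*y^3 + 2.2*y^2 - 1.77*y - 0.73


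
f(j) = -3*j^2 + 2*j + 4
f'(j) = 2 - 6*j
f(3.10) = -18.63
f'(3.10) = -16.60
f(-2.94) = -27.81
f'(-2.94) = 19.64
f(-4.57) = -67.79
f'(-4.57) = 29.42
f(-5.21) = -87.85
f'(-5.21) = 33.26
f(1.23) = 1.92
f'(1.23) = -5.38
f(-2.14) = -14.02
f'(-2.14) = 14.84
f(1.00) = 3.00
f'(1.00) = -4.00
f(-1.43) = -4.99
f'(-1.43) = 10.58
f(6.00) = -92.00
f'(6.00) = -34.00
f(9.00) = -221.00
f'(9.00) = -52.00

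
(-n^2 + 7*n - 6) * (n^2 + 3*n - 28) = -n^4 + 4*n^3 + 43*n^2 - 214*n + 168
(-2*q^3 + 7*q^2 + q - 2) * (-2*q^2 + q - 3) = 4*q^5 - 16*q^4 + 11*q^3 - 16*q^2 - 5*q + 6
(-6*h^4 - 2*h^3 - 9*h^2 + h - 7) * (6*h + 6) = -36*h^5 - 48*h^4 - 66*h^3 - 48*h^2 - 36*h - 42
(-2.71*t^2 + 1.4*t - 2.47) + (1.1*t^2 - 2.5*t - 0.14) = -1.61*t^2 - 1.1*t - 2.61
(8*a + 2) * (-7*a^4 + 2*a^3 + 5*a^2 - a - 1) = -56*a^5 + 2*a^4 + 44*a^3 + 2*a^2 - 10*a - 2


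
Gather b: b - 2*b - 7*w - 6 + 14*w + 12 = -b + 7*w + 6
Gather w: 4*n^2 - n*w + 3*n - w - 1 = 4*n^2 + 3*n + w*(-n - 1) - 1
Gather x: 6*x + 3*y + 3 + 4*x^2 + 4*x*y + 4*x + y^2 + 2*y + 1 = 4*x^2 + x*(4*y + 10) + y^2 + 5*y + 4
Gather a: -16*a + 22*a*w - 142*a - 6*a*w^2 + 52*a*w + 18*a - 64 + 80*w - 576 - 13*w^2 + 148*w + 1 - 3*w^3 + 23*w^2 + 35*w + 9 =a*(-6*w^2 + 74*w - 140) - 3*w^3 + 10*w^2 + 263*w - 630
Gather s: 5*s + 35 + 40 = 5*s + 75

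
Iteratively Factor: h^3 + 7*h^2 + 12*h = (h + 3)*(h^2 + 4*h) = (h + 3)*(h + 4)*(h)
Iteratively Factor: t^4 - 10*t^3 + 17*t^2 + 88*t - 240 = (t - 4)*(t^3 - 6*t^2 - 7*t + 60) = (t - 4)^2*(t^2 - 2*t - 15) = (t - 4)^2*(t + 3)*(t - 5)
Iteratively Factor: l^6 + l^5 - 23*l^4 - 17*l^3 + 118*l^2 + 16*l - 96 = (l - 2)*(l^5 + 3*l^4 - 17*l^3 - 51*l^2 + 16*l + 48) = (l - 2)*(l + 4)*(l^4 - l^3 - 13*l^2 + l + 12) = (l - 2)*(l + 1)*(l + 4)*(l^3 - 2*l^2 - 11*l + 12) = (l - 2)*(l - 1)*(l + 1)*(l + 4)*(l^2 - l - 12) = (l - 4)*(l - 2)*(l - 1)*(l + 1)*(l + 4)*(l + 3)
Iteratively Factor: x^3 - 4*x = (x - 2)*(x^2 + 2*x) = x*(x - 2)*(x + 2)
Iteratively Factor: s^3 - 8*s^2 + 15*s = (s)*(s^2 - 8*s + 15) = s*(s - 3)*(s - 5)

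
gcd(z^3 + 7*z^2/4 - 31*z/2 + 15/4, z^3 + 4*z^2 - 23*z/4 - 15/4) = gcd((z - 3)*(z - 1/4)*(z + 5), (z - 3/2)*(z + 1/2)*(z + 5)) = z + 5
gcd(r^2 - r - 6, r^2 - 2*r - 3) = r - 3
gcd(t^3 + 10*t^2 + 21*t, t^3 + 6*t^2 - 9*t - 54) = t + 3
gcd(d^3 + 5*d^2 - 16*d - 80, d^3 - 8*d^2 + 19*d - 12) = d - 4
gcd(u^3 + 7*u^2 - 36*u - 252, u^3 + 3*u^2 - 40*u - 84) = u^2 + u - 42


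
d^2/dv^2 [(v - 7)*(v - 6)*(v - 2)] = 6*v - 30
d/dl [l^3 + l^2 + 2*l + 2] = 3*l^2 + 2*l + 2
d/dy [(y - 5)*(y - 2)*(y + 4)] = 3*y^2 - 6*y - 18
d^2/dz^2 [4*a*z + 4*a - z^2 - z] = -2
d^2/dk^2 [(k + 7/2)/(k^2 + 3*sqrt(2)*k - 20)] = ((2*k + 7)*(2*k + 3*sqrt(2))^2 - (6*k + 7 + 6*sqrt(2))*(k^2 + 3*sqrt(2)*k - 20))/(k^2 + 3*sqrt(2)*k - 20)^3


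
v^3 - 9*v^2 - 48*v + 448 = (v - 8)^2*(v + 7)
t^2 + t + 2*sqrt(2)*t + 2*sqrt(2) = (t + 1)*(t + 2*sqrt(2))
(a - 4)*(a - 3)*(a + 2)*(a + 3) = a^4 - 2*a^3 - 17*a^2 + 18*a + 72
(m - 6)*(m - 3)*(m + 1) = m^3 - 8*m^2 + 9*m + 18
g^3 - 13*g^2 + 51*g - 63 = (g - 7)*(g - 3)^2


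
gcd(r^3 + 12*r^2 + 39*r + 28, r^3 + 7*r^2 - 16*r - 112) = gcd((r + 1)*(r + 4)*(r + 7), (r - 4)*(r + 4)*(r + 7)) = r^2 + 11*r + 28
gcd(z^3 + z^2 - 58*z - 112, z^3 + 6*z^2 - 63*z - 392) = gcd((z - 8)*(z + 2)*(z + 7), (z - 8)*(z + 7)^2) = z^2 - z - 56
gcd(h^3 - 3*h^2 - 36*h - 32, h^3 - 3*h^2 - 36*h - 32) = h^3 - 3*h^2 - 36*h - 32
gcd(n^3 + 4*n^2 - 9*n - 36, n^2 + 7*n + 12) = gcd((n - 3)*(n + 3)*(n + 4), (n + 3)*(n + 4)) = n^2 + 7*n + 12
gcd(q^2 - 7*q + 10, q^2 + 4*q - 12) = q - 2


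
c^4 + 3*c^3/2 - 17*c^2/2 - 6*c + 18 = (c - 2)*(c - 3/2)*(c + 2)*(c + 3)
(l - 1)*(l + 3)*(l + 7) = l^3 + 9*l^2 + 11*l - 21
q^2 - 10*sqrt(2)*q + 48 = (q - 6*sqrt(2))*(q - 4*sqrt(2))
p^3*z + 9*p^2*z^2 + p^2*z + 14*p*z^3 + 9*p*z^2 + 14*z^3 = (p + 2*z)*(p + 7*z)*(p*z + z)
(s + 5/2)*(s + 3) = s^2 + 11*s/2 + 15/2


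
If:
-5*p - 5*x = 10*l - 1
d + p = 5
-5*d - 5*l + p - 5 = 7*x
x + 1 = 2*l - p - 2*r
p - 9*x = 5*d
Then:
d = 19/11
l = -613/495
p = 36/11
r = -1523/495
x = -59/99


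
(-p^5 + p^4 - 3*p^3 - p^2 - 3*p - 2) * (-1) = p^5 - p^4 + 3*p^3 + p^2 + 3*p + 2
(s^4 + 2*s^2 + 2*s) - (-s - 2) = s^4 + 2*s^2 + 3*s + 2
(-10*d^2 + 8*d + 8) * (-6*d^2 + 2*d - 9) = 60*d^4 - 68*d^3 + 58*d^2 - 56*d - 72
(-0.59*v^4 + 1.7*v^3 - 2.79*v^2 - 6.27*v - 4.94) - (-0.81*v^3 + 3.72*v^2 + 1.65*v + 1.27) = -0.59*v^4 + 2.51*v^3 - 6.51*v^2 - 7.92*v - 6.21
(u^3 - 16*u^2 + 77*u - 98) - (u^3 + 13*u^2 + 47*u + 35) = -29*u^2 + 30*u - 133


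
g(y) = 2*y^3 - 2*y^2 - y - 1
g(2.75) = 22.72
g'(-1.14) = 11.36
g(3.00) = 32.00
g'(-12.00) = 911.00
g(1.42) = -0.73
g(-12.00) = -3733.00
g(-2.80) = -57.78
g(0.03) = -1.03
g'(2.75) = 33.38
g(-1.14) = -5.42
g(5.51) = 267.34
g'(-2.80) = 57.24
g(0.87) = -2.07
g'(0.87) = 0.06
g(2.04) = 5.62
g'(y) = 6*y^2 - 4*y - 1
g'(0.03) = -1.11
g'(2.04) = 15.81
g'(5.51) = 159.12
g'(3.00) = 41.00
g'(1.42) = 5.42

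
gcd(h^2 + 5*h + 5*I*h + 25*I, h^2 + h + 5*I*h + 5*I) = h + 5*I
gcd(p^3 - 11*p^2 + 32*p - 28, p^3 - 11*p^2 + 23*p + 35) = p - 7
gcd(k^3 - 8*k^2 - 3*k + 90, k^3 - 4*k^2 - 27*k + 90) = k - 6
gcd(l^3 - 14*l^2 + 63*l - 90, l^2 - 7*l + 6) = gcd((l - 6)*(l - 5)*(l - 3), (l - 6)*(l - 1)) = l - 6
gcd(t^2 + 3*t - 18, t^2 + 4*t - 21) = t - 3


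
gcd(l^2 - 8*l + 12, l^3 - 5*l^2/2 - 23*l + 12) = l - 6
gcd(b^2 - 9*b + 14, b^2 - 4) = b - 2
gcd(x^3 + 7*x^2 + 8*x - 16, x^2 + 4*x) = x + 4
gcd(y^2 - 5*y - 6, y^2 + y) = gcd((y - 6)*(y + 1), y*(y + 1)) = y + 1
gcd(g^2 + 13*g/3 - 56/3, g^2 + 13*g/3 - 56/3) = g^2 + 13*g/3 - 56/3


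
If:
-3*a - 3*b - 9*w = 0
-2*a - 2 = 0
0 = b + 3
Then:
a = -1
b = -3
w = 4/3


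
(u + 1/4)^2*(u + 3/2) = u^3 + 2*u^2 + 13*u/16 + 3/32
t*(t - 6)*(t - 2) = t^3 - 8*t^2 + 12*t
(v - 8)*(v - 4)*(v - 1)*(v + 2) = v^4 - 11*v^3 + 18*v^2 + 56*v - 64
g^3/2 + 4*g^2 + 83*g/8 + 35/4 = (g/2 + 1)*(g + 5/2)*(g + 7/2)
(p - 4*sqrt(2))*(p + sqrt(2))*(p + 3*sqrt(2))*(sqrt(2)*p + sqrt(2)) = sqrt(2)*p^4 + sqrt(2)*p^3 - 26*sqrt(2)*p^2 - 48*p - 26*sqrt(2)*p - 48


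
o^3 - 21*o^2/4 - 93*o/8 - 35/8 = (o - 7)*(o + 1/2)*(o + 5/4)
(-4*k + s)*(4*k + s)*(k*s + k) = -16*k^3*s - 16*k^3 + k*s^3 + k*s^2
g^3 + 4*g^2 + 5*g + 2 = (g + 1)^2*(g + 2)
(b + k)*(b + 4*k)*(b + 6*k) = b^3 + 11*b^2*k + 34*b*k^2 + 24*k^3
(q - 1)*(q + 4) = q^2 + 3*q - 4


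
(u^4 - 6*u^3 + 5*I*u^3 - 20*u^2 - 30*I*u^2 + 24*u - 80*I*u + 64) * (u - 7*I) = u^5 - 6*u^4 - 2*I*u^4 + 15*u^3 + 12*I*u^3 - 186*u^2 + 60*I*u^2 - 496*u - 168*I*u - 448*I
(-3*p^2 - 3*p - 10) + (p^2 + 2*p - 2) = -2*p^2 - p - 12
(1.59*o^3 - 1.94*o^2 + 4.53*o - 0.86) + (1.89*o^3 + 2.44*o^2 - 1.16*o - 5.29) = 3.48*o^3 + 0.5*o^2 + 3.37*o - 6.15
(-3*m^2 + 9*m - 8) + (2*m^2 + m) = -m^2 + 10*m - 8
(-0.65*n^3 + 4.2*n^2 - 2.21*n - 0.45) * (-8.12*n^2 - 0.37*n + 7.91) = 5.278*n^5 - 33.8635*n^4 + 11.2497*n^3 + 37.6937*n^2 - 17.3146*n - 3.5595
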